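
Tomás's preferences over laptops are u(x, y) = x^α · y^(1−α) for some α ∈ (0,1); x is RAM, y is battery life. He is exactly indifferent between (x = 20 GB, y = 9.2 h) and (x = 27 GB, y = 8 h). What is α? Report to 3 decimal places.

The Cobb–Douglas utilities coincide, so 20^α·9.2^(1−α) = 27^α·8^(1−α).
Rearrange to (20/27)^α = (8/9.2)^(1−α) and take logs: α·-0.300105 = (1−α)·-0.139762.
Thus α·(-0.439867) = -0.139762, so α = -0.139762/-0.439867 ≈ 0.318.

α ≈ 0.318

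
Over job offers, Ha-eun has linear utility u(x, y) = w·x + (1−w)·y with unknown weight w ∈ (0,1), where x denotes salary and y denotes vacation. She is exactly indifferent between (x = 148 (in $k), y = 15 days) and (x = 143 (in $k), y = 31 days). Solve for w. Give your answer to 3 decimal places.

Equating utilities: w·148 + (1−w)·15 = w·143 + (1−w)·31.
Collecting terms: w·5 = (1−w)·16.
So w/(1−w) = 16/5 = 3.2000, giving w = 16/(5+16) = 0.762.

w = 0.762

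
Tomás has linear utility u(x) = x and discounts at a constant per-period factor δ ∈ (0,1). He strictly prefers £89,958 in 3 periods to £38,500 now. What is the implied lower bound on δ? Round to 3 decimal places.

δ > 0.754

Under u(x) = x this choice says 38500 < δ^3·89958.
So δ^3 > 38500/89958 = 0.42798; taking the cube root of both positive sides preserves the inequality.
δ > (38500/89958)^(1/3) ≈ 0.754.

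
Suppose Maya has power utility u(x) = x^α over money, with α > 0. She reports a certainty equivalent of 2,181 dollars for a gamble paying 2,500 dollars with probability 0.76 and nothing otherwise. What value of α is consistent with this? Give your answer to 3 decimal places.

α ≈ 2.010

The lottery's expected utility is 0.76·u(2500) + 0.24·u(0) = 0.76·2500^α (since u(0) = 0 for α > 0).
Equating: 2181^α = 0.76·2500^α, i.e. 0.8724^α = 0.76.
Take logs: α = ln 0.76 / ln(2181/2500) ≈ 2.01042.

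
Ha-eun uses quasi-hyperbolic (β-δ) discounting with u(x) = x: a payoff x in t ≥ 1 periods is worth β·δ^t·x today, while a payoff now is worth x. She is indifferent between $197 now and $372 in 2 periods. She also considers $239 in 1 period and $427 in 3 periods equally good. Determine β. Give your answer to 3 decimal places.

β ≈ 0.946

From the later pair, β·δ^1·239 = β·δ^3·427; dividing through, δ^2 = 239/427 = 0.55972, so δ = 0.74814.
The first indifference: 197 = β·δ^2·372, so β = 197/(δ^2·372) = 197/(0.55972·372) ≈ 0.946.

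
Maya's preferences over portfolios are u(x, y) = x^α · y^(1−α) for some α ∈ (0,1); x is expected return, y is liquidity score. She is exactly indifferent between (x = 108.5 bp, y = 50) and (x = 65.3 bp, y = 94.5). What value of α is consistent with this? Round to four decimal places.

α ≈ 0.5563

The Cobb–Douglas utilities coincide, so 108.5^α·50^(1−α) = 65.3^α·94.5^(1−α).
Taking logs: α·ln 108.5 + (1−α)·ln 50 = α·ln 65.3 + (1−α)·ln 94.5, i.e. α·0.5077581 = (1−α)·0.6365768.
With A = 0.5077581 and B = 0.6365768: α·A = (1−α)·B, so α = B/(A+B) = 0.6365768/1.1443349 ≈ 0.5563.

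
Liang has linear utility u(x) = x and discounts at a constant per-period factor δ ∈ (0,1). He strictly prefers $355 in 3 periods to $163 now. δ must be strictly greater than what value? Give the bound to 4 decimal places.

δ > 0.7715

Comparing present values: 163 < δ^3·355.
So δ^3 > 163/355 = 0.45915; taking the cube root of both positive sides preserves the inequality.
δ > (163/355)^(1/3) ≈ 0.7715.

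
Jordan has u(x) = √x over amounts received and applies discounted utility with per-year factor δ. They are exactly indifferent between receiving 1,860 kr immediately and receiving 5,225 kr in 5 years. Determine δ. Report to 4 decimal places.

δ ≈ 0.9019

Equating discounted utilities: u(1860) = δ^5·u(5225) ⇒ δ^5 = u(1860)/u(5225).
Since u(x) = √x, δ^5 = √(1860/5225) = 0.59664.
Taking the 5th root: δ = 0.59664^(1/5) ≈ 0.9019.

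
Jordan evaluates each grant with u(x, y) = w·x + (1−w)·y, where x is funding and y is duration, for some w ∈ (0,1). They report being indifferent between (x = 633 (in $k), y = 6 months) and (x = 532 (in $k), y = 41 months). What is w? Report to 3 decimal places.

w = 0.257

Equating utilities: w·633 + (1−w)·6 = w·532 + (1−w)·41.
Collecting terms: w·101 = (1−w)·35.
So w/(1−w) = 35/101 = 0.3465, giving w = 35/(101+35) = 0.257.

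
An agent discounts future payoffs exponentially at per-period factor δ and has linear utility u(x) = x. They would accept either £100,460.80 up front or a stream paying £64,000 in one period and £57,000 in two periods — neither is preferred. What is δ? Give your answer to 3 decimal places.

δ ≈ 0.880

Present value of the stream is 64000·δ + 57000·δ². Indifference gives 64000δ + 57000δ² = 100460.80.
So 57000δ² + 64000δ − 100460.80 = 0.
δ = (−64000 + √(64000² + 4·57000·100460.80)) / (2·57000) = (−64000 + √27001062400.00) / 114000 ≈ 0.880.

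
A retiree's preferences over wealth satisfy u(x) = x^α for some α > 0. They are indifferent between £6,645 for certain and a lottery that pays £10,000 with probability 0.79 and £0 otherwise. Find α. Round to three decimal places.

The lottery's expected utility is 0.79·u(10000) + 0.21·u(0) = 0.79·10000^α (since u(0) = 0 for α > 0).
Indifference: 6645^α = 0.79·10000^α, so (6645/10000)^α = 0.79.
Taking logs: α·ln(6645/10000) = ln(0.79), so α = -0.235722 / -0.408720 ≈ 0.577.

α ≈ 0.577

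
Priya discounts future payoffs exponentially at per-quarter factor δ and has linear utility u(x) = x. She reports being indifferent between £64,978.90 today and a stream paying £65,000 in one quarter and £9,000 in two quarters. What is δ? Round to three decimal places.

Equating present values: 64978.90 = 65000δ + 9000δ².
That is, 9000δ² + 65000δ − 64978.90 = 0, a quadratic in δ.
The positive root is δ = [−65000 + √(65000² + 4·9000·64978.90)] / (2·9000) = (−65000 + 81020.000)/18000 ≈ 0.890.

δ ≈ 0.890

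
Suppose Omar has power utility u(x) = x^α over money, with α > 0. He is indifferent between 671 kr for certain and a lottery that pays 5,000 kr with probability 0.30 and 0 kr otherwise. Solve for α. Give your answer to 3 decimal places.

The lottery's expected utility is 0.30·u(5000) + 0.70·u(0) = 0.30·5000^α (since u(0) = 0 for α > 0).
Equating: 671^α = 0.30·5000^α, i.e. 0.1342^α = 0.30.
Taking logs: α·ln(671/5000) = ln(0.30), so α = -1.203973 / -2.008424 ≈ 0.599.

α ≈ 0.599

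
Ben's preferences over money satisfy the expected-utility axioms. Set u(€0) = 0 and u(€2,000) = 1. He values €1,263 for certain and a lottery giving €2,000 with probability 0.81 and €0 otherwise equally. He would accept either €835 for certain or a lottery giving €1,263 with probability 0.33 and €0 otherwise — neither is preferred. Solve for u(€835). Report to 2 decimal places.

The first gamble pins u(€1,263): it must equal 0.81·1 + 0.19·0 = 0.81.
The second indifference gives u(€835) = 0.33·u(€1,263) + 0.67·u(€0) = 0.33·0.81 + 0.67·0.00 = 0.2673.

0.27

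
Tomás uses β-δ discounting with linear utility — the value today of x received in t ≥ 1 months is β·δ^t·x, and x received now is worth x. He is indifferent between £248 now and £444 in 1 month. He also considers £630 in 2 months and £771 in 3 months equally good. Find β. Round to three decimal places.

β ≈ 0.684

From the later pair, β·δ^2·630 = β·δ^3·771; dividing through, δ = 630/771 = 0.81712.
The first indifference: 248 = β·δ·444, so β = 248/(δ·444) = 248/(0.81712·444) ≈ 0.684.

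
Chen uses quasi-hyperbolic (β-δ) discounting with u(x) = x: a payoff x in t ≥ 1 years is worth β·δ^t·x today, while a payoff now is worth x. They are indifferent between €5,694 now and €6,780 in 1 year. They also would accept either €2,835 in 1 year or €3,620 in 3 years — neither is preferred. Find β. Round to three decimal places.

From the later pair, β·δ^1·2835 = β·δ^3·3620; dividing through, δ^2 = 2835/3620 = 0.78315, so δ = 0.88496.
The first indifference: 5694 = β·δ·6780, so β = 5694/(δ·6780) = 5694/(0.88496·6780) ≈ 0.949.

β ≈ 0.949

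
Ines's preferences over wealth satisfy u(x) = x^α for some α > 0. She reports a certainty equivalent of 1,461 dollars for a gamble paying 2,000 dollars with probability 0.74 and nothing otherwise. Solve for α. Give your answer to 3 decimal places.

The lottery's expected utility is 0.74·u(2000) + 0.26·u(0) = 0.74·2000^α (since u(0) = 0 for α > 0).
Setting u(1461) equal to that: 1461^α = 0.74·2000^α ⇒ (1461/2000)^α = 0.74.
α = ln(0.74) / ln(1461/2000) = -0.301105/-0.314026 ≈ 0.959.

α ≈ 0.959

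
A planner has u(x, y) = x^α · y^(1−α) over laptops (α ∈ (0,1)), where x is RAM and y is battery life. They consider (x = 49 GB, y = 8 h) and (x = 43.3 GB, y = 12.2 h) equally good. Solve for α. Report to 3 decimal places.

The Cobb–Douglas utilities coincide, so 49^α·8^(1−α) = 43.3^α·12.2^(1−α).
Rearrange to (49/43.3)^α = (12.2/8)^(1−α) and take logs: α·0.123668 = (1−α)·0.421994.
So α/(1−α) = (0.421994)/(0.123668) = 3.412314, and α = 3.412314/4.412314 ≈ 0.773.

α ≈ 0.773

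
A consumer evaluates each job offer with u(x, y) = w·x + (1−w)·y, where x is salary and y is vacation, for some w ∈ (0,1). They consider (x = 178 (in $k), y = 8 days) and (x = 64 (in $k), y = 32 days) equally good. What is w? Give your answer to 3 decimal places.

w = 0.174

u(178,8) = u(64,32) means w·178 + (1−w)·8 = w·64 + (1−w)·32.
Rearranging, 114·w − 24·(1−w) = 0.
Hence w = 24/(114+24) = 24/138 = 0.174.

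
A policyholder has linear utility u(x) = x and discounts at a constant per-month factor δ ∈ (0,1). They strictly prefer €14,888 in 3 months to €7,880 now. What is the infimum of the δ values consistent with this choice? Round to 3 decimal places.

δ > 0.809

Comparing present values: 7880 < δ^3·14888.
Hence δ^3 > 7880/14888 = 0.52929, and x ↦ x^(1/3) is increasing on (0,∞).
δ > (7880/14888)^(1/3) ≈ 0.809.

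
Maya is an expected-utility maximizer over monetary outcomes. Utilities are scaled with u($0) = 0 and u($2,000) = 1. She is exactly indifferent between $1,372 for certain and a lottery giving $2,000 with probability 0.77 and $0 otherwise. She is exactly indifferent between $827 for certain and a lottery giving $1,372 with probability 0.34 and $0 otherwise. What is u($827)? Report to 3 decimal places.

0.262

The first gamble pins u($1,372): it must equal 0.77·1 + 0.23·0 = 0.77.
Chaining: u($827) = 0.34·0.77 + 0.66·0.00 = 0.2618.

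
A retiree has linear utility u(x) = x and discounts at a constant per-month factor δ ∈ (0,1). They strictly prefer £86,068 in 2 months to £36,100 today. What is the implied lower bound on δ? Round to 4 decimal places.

Comparing present values: 36100 < δ^2·86068.
Hence δ^2 > 36100/86068 = 0.41944, and x ↦ x^(1/2) is increasing on (0,∞).
δ > (36100/86068)^(1/2) ≈ 0.6476.

δ > 0.6476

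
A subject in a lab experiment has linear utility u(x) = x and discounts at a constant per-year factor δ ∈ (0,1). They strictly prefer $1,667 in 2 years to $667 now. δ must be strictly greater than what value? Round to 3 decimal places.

Comparing present values: 667 < δ^2·1667.
Hence δ^2 > 667/1667 = 0.40012, and x ↦ x^(1/2) is increasing on (0,∞).
δ > (667/1667)^(1/2) ≈ 0.633.

δ > 0.633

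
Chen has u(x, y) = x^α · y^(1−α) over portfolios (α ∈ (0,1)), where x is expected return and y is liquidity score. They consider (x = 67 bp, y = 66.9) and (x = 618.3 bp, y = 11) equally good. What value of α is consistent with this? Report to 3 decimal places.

Indifference: 67^α · 66.9^(1−α) = 618.3^α · 11^(1−α).
(67/618.3)^α = (11/66.9)^(1−α); take logs: α·ln(67/618.3) = (1−α)·ln(11/66.9), i.e. α·-2.222281 = (1−α)·-1.805304.
So α/(1−α) = (-1.805304)/(-2.222281) = 0.812365, and α = 0.812365/1.812365 ≈ 0.448.

α ≈ 0.448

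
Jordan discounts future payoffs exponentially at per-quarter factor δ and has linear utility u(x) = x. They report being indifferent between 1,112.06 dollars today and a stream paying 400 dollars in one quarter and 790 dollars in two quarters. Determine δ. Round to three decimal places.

δ ≈ 0.960

Present value of the stream is 400·δ + 790·δ². Indifference gives 400δ + 790δ² = 1112.06.
Rearranged: 790δ² + 400δ − 1112.06 = 0.
By the quadratic formula (taking the positive root), δ = (−400 + √3674109.60) / 1580 ≈ 0.960.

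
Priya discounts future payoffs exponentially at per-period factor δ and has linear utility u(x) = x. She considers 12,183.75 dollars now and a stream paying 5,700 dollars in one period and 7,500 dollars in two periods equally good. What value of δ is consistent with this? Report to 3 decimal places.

δ ≈ 0.950

Equating present values: 12183.75 = 5700δ + 7500δ².
That is, 7500δ² + 5700δ − 12183.75 = 0, a quadratic in δ.
By the quadratic formula (taking the positive root), δ = (−5700 + √398002500.00) / 15000 ≈ 0.950.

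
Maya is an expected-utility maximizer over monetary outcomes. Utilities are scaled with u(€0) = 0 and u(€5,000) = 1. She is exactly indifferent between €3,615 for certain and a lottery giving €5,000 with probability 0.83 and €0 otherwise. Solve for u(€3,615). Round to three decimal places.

By the standard-gamble method, u(€3,615) is just the indifference probability on the best outcome: 0.83.

0.830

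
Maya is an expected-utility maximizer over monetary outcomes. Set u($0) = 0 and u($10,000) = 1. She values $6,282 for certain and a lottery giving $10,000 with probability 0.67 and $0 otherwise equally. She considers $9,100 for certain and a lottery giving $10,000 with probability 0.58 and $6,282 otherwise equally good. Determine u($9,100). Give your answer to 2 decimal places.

0.86

First, u($6,282) = 0.67·u($10,000) + 0.33·u($0) = 0.67.
The second indifference gives u($9,100) = 0.58·u($10,000) + 0.42·u($6,282) = 0.58·1.00 + 0.42·0.67 = 0.8614.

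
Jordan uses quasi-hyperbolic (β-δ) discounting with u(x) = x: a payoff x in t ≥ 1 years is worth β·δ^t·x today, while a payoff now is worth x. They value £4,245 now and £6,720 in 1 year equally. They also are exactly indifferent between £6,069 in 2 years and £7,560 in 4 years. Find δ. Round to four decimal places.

Both payoffs in the second observation are in the future, so β drops out: δ^2·6069 = δ^4·7560 ⇒ δ^2 = 6069/7560 = 0.80278, so δ = 0.89598.

δ ≈ 0.8960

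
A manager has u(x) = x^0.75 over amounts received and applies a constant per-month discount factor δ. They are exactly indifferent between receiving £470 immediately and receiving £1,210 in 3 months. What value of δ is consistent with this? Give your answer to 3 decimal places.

δ ≈ 0.789

Equating discounted utilities: u(470) = δ^3·u(1210) ⇒ δ^3 = u(470)/u(1210).
Since u(x) = x^0.75, δ^3 = (470/1210)^0.75 = 0.38843^0.75 = 0.49202.
Taking the cube root: δ = 0.49202^(1/3) ≈ 0.789.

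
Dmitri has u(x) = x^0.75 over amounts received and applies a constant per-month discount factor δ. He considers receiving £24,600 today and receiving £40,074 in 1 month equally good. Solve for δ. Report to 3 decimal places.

δ ≈ 0.694

Indifference means u(24600) = δ · u(40074), so δ = u(24600)/u(40074).
With u(x) = x^0.75: δ = 24600^0.75/40074^0.75 = (24600/40074)^0.75 = 0.69351.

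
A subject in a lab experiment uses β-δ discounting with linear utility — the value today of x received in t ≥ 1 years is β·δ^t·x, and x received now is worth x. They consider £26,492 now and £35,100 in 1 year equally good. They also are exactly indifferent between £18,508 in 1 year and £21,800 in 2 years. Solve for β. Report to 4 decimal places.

β ≈ 0.8890

The second indifference involves only future payoffs, so β cancels: β·δ^1·18508 = β·δ^2·21800, giving δ = 18508/21800 = 0.84899.
The first indifference: 26492 = β·δ·35100, so β = 26492/(δ·35100) = 26492/(0.84899·35100) ≈ 0.8890.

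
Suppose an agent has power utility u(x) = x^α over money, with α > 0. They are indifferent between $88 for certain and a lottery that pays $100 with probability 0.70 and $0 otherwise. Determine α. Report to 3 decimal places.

EU(lottery) = 0.70·100^α + 0.30·0 = 0.70·100^α.
Setting u(88) equal to that: 88^α = 0.70·100^α ⇒ (88/100)^α = 0.70.
Take logs: α = ln 0.70 / ln(88/100) ≈ 2.79016.

α ≈ 2.790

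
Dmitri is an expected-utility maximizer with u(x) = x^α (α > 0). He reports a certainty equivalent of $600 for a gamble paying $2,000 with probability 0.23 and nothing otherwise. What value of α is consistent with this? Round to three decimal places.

EU(lottery) = 0.23·2000^α + 0.77·0 = 0.23·2000^α.
Indifference: 600^α = 0.23·2000^α, so (600/2000)^α = 0.23.
Take logs: α = ln 0.23 / ln(600/2000) ≈ 1.22069.

α ≈ 1.221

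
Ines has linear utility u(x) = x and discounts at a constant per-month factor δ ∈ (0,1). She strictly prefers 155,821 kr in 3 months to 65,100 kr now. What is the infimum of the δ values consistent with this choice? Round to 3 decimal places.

Comparing present values: 65100 < δ^3·155821.
So δ^3 > 65100/155821 = 0.41779; taking the cube root of both positive sides preserves the inequality.
δ > (65100/155821)^(1/3) ≈ 0.748.

δ > 0.748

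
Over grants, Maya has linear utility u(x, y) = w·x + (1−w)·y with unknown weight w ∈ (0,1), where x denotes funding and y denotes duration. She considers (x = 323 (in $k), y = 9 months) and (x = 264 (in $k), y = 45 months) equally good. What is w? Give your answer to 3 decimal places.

w = 0.379

Equating utilities: w·323 + (1−w)·9 = w·264 + (1−w)·45.
w·(323−264) = (1−w)·(45−9), i.e. w·59 = (1−w)·36.
So w/(1−w) = 36/59 = 0.6102, giving w = 36/(59+36) = 0.379.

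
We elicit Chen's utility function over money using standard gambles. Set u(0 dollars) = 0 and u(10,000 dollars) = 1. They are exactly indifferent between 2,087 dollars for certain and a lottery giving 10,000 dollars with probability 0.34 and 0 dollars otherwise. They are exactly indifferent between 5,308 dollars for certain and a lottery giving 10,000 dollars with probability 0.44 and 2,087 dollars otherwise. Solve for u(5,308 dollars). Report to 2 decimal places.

From the first indifference, u(2,087 dollars) = 0.34·u(10,000 dollars) + 0.66·u(0 dollars) = 0.34·1 + 0.66·0 = 0.34.
The second indifference gives u(5,308 dollars) = 0.44·u(10,000 dollars) + 0.56·u(2,087 dollars) = 0.44·1.00 + 0.56·0.34 = 0.6304.

0.63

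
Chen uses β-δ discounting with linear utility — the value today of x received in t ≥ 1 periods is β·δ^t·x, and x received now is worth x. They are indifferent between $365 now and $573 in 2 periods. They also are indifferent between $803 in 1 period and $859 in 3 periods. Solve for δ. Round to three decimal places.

δ ≈ 0.967

Both payoffs in the second observation are in the future, so β drops out: δ^1·803 = δ^3·859 ⇒ δ^2 = 803/859 = 0.93481, so δ = 0.96685.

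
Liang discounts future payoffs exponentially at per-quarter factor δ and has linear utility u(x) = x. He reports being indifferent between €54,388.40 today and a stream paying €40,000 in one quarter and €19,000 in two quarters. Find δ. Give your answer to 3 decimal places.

δ ≈ 0.940

The stream is worth 40000δ + 19000δ² today, so 40000δ + 19000δ² = 54388.40.
Rearranged: 19000δ² + 40000δ − 54388.40 = 0.
δ = (−40000 + √(40000² + 4·19000·54388.40)) / (2·19000) = (−40000 + √5733518400.00) / 38000 ≈ 0.940.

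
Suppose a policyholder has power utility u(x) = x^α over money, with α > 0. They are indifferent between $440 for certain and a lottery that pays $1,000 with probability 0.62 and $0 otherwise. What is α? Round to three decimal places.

α ≈ 0.582

EU(lottery) = 0.62·1000^α + 0.38·0 = 0.62·1000^α.
Setting u(440) equal to that: 440^α = 0.62·1000^α ⇒ (440/1000)^α = 0.62.
Taking logs: α·ln(440/1000) = ln(0.62), so α = -0.478036 / -0.820981 ≈ 0.582.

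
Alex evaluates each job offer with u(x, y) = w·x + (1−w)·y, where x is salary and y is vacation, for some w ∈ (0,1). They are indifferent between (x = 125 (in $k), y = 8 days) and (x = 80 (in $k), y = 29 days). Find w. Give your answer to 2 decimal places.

w = 0.32

Equating utilities: w·125 + (1−w)·8 = w·80 + (1−w)·29.
Rearranging, 45·w − 21·(1−w) = 0.
So w/(1−w) = 21/45 = 0.4667, giving w = 21/(45+21) = 0.32.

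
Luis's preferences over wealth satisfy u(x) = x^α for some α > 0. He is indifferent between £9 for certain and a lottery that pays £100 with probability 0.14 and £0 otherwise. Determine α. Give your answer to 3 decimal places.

Since u(0) = 0, the lottery's EU is 0.14·100^α.
Equating: 9^α = 0.14·100^α, i.e. 0.0900^α = 0.14.
α = ln(0.14) / ln(9/100) = -1.966113/-2.407946 ≈ 0.817.

α ≈ 0.817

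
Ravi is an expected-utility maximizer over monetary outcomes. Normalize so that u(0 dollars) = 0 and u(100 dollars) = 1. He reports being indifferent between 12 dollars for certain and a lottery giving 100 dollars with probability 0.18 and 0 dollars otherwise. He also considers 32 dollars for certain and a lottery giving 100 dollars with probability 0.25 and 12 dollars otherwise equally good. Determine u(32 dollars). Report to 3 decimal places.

First, u(12 dollars) = 0.18·u(100 dollars) + 0.82·u(0 dollars) = 0.18.
Then u(32 dollars) = 0.25·u(100 dollars) + 0.75·u(12 dollars) = 0.25·1.00 + 0.75·0.18 = 0.3850.

0.385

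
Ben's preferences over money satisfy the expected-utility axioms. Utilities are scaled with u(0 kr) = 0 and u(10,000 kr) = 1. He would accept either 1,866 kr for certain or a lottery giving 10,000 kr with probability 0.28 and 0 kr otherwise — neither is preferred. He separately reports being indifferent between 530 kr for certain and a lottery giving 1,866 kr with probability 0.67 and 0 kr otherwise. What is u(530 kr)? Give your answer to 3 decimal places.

0.188

First, u(1,866 kr) = 0.28·u(10,000 kr) + 0.72·u(0 kr) = 0.28.
Then u(530 kr) = 0.67·u(1,866 kr) + 0.33·u(0 kr) = 0.67·0.28 + 0.33·0.00 = 0.1876.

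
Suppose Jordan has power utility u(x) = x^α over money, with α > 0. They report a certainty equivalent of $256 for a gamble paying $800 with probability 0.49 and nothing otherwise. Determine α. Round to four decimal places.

α ≈ 0.6261

Since u(0) = 0, the lottery's EU is 0.49·800^α.
Equating: 256^α = 0.49·800^α, i.e. 0.3200^α = 0.49.
Taking logs: α·ln(256/800) = ln(0.49), so α = -0.7133499 / -1.1394343 ≈ 0.6261.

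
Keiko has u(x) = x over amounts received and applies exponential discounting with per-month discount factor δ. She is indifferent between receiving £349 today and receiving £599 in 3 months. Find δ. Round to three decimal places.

δ ≈ 0.835

The payoff in 3 months is discounted by δ^3, so u(349) = δ^3·u(599) and δ^3 = u(349)/u(599).
With u(x) = x: δ^3 = 349/599 = 0.58264.
Hence δ = (0.58264)^(1/3) = 0.83522.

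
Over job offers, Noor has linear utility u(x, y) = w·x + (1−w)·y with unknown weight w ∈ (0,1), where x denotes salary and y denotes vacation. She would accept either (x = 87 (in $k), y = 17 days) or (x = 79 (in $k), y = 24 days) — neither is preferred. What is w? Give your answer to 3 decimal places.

Indifference: w·87 + (1−w)·17 = w·79 + (1−w)·24.
Collecting terms: w·8 = (1−w)·7.
The marginal rate of substitution is 7/8, so w = 7/(8+7) = 0.467.

w = 0.467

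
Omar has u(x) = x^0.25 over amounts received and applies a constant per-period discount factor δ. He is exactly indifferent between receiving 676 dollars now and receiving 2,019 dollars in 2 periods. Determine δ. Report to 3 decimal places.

δ ≈ 0.872

The payoff in 2 periods is discounted by δ^2, so u(676) = δ^2·u(2019) and δ^2 = u(676)/u(2019).
Since u(x) = x^0.25, δ^2 = (676/2019)^0.25 = 0.33482^0.25 = 0.76068.
Taking the square root: δ = 0.76068^(1/2) ≈ 0.872.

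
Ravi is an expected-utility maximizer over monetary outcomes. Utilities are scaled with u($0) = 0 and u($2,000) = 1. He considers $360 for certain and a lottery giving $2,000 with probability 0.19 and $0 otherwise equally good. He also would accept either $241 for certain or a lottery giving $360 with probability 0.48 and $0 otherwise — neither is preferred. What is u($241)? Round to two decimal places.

0.09

The first gamble pins u($360): it must equal 0.19·1 + 0.81·0 = 0.19.
The second indifference gives u($241) = 0.48·u($360) + 0.52·u($0) = 0.48·0.19 + 0.52·0.00 = 0.0912.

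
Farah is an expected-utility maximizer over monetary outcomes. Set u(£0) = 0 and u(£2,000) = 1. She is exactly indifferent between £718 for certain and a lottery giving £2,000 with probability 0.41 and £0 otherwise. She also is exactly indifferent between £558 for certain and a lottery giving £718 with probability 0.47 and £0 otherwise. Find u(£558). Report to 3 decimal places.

From the first indifference, u(£718) = 0.41·u(£2,000) + 0.59·u(£0) = 0.41·1 + 0.59·0 = 0.41.
Then u(£558) = 0.47·u(£718) + 0.53·u(£0) = 0.47·0.41 + 0.53·0.00 = 0.1927.

0.193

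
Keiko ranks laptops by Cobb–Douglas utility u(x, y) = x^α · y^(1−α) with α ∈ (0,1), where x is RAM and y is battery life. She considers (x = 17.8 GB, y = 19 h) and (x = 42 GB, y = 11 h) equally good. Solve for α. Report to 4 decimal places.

α ≈ 0.3890

The Cobb–Douglas utilities coincide, so 17.8^α·19^(1−α) = 42^α·11^(1−α).
(17.8/42)^α = (11/19)^(1−α); take logs: α·ln(17.8/42) = (1−α)·ln(11/19), i.e. α·-0.8584712 = (1−α)·-0.5465437.
With A = -0.8584712 and B = -0.5465437: α·A = (1−α)·B, so α = B/(A+B) = -0.5465437/-1.4050149 ≈ 0.3890.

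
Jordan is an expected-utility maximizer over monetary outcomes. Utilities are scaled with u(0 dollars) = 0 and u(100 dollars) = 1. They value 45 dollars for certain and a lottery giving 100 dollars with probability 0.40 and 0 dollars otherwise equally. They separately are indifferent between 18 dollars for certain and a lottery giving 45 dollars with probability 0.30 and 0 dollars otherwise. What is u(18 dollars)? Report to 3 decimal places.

From the first indifference, u(45 dollars) = 0.40·u(100 dollars) + 0.60·u(0 dollars) = 0.40·1 + 0.60·0 = 0.40.
Then u(18 dollars) = 0.30·u(45 dollars) + 0.70·u(0 dollars) = 0.30·0.40 + 0.70·0.00 = 0.1200.

0.120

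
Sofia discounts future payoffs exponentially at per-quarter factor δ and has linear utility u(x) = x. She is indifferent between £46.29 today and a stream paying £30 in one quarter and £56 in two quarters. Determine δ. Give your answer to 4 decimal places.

Present value of the stream is 30·δ + 56·δ². Indifference gives 30δ + 56δ² = 46.29.
That is, 56δ² + 30δ − 46.29 = 0, a quadratic in δ.
The positive root is δ = [−30 + √(30² + 4·56·46.29)] / (2·56) = (−30 + 106.155)/112 ≈ 0.6800.

δ ≈ 0.6800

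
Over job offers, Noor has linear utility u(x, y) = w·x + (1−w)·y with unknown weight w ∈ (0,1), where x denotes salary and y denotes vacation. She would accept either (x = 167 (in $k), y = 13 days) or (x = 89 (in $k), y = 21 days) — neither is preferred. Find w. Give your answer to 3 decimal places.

Indifference: w·167 + (1−w)·13 = w·89 + (1−w)·21.
w·(167−89) = (1−w)·(21−13), i.e. w·78 = (1−w)·8.
Hence w = 8/(78+8) = 8/86 = 0.093.

w = 0.093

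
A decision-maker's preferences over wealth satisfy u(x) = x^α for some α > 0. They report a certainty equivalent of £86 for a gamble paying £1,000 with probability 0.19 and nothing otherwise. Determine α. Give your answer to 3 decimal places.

α ≈ 0.677

The lottery's expected utility is 0.19·u(1000) + 0.81·u(0) = 0.19·1000^α (since u(0) = 0 for α > 0).
Setting u(86) equal to that: 86^α = 0.19·1000^α ⇒ (86/1000)^α = 0.19.
Taking logs: α·ln(86/1000) = ln(0.19), so α = -1.660731 / -2.453408 ≈ 0.677.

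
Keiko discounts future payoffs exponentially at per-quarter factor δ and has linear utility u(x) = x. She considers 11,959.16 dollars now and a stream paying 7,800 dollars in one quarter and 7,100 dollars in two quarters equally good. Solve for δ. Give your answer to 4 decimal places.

The stream is worth 7800δ + 7100δ² today, so 7800δ + 7100δ² = 11959.16.
So 7100δ² + 7800δ − 11959.16 = 0.
By the quadratic formula (taking the positive root), δ = (−7800 + √400480144.00) / 14200 ≈ 0.8600.

δ ≈ 0.8600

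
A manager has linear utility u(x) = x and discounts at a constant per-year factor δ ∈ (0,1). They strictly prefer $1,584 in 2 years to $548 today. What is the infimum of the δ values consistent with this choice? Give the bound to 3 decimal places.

δ > 0.588

The preference means 548 < δ^2·1584.
Hence δ^2 > 548/1584 = 0.34596, and x ↦ x^(1/2) is increasing on (0,∞).
δ > 0.34596^(1/2) = 0.588.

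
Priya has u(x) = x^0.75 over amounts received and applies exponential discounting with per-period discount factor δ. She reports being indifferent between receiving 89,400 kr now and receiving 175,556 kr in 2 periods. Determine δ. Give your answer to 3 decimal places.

Indifference means u(89400) = δ^2 · u(175556), so δ^2 = u(89400)/u(175556).
With u(x) = x^0.75: δ^2 = 89400^0.75/175556^0.75 = (89400/175556)^0.75 = 0.60283.
So δ = 0.60283^(1/2) ≈ 0.776.

δ ≈ 0.776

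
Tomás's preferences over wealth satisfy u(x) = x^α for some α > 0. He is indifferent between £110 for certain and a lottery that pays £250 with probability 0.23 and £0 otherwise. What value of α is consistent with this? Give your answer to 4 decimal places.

α ≈ 1.7901

EU(lottery) = 0.23·250^α + 0.77·0 = 0.23·250^α.
Equating: 110^α = 0.23·250^α, i.e. 0.4400^α = 0.23.
Taking logs: α·ln(110/250) = ln(0.23), so α = -1.4696760 / -0.8209806 ≈ 1.7901.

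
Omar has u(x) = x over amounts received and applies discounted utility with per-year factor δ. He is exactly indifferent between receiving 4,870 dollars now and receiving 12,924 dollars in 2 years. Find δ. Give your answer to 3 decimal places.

δ ≈ 0.614

Equating discounted utilities: u(4870) = δ^2·u(12924) ⇒ δ^2 = u(4870)/u(12924).
With u(x) = x: δ^2 = 4870/12924 = 0.37682.
Hence δ = (0.37682)^(1/2) = 0.61386.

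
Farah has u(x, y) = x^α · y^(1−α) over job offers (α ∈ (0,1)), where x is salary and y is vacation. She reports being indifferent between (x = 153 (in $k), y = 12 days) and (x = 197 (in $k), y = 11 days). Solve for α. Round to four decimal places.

Indifference: 153^α · 12^(1−α) = 197^α · 11^(1−α).
Taking logs: α·ln 153 + (1−α)·ln 12 = α·ln 197 + (1−α)·ln 11, i.e. α·-0.2527658 = (1−α)·-0.0870114.
Thus α·(-0.3397772) = -0.0870114, so α = -0.0870114/-0.3397772 ≈ 0.2561.

α ≈ 0.2561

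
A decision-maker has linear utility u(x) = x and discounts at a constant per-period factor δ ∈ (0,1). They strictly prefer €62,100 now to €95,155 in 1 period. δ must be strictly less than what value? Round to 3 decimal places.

Under u(x) = x this choice says 62100 > δ·95155.
So δ < 62100/95155 = 0.65262.

δ < 0.653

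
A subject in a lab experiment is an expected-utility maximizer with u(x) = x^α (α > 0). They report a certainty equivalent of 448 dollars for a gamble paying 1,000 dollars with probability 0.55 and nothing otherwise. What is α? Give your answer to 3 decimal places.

α ≈ 0.745

The lottery's expected utility is 0.55·u(1000) + 0.45·u(0) = 0.55·1000^α (since u(0) = 0 for α > 0).
Indifference: 448^α = 0.55·1000^α, so (448/1000)^α = 0.55.
Taking logs: α·ln(448/1000) = ln(0.55), so α = -0.597837 / -0.802962 ≈ 0.745.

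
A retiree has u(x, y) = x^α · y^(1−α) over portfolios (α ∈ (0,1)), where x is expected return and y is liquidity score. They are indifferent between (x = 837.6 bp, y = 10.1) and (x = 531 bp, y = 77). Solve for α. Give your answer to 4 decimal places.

Indifference: 837.6^α · 10.1^(1−α) = 531^α · 77^(1−α).
Taking logs: α·ln 837.6 + (1−α)·ln 10.1 = α·ln 531 + (1−α)·ln 77, i.e. α·0.4557786 = (1−α)·2.0312700.
Thus α·(2.4870486) = 2.0312700, so α = 2.0312700/2.4870486 ≈ 0.8167.

α ≈ 0.8167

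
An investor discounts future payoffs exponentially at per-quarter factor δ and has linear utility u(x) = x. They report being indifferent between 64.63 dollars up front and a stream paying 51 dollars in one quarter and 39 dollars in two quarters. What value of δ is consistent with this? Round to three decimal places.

δ ≈ 0.790

The stream is worth 51δ + 39δ² today, so 51δ + 39δ² = 64.63.
So 39δ² + 51δ − 64.63 = 0.
The positive root is δ = [−51 + √(51² + 4·39·64.63)] / (2·39) = (−51 + 112.620)/78 ≈ 0.790.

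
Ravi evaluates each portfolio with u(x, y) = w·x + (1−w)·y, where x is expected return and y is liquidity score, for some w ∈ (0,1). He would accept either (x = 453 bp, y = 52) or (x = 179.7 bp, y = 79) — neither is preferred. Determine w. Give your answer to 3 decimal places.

w = 0.090

Equating utilities: w·453 + (1−w)·52 = w·179.7 + (1−w)·79.
Rearranging, 273.3·w − 27·(1−w) = 0.
Hence w = 27/(273.3+27) = 27/300.3 = 0.090.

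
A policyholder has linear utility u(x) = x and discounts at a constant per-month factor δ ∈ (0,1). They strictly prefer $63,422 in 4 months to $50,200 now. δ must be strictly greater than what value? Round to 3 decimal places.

Under u(x) = x this choice says 50200 < δ^4·63422.
Hence δ^4 > 50200/63422 = 0.79152, and x ↦ x^(1/4) is increasing on (0,∞).
δ > 0.79152^(1/4) = 0.943.

δ > 0.943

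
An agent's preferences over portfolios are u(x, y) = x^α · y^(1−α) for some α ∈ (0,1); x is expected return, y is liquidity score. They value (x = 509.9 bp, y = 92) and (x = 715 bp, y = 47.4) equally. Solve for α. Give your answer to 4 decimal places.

Set the two utilities equal: 509.9^α·92^(1−α) = 715^α·47.4^(1−α).
Rearrange to (509.9/715)^α = (47.4/92)^(1−α) and take logs: α·-0.3380679 = (1−α)·-0.6631663.
So α/(1−α) = (-0.6631663)/(-0.3380679) = 1.9616364, and α = 1.9616364/2.9616364 ≈ 0.6623.

α ≈ 0.6623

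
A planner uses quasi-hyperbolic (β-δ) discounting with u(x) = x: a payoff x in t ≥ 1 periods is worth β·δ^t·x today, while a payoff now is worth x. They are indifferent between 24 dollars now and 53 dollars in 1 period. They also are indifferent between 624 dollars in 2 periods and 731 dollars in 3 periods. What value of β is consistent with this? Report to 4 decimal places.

Both payoffs in the second observation are in the future, so β drops out: δ^2·624 = δ^3·731 ⇒ δ = 624/731 = 0.85363.
The first indifference: 24 = β·δ·53, so β = 24/(δ·53) = 24/(0.85363·53) ≈ 0.5305.

β ≈ 0.5305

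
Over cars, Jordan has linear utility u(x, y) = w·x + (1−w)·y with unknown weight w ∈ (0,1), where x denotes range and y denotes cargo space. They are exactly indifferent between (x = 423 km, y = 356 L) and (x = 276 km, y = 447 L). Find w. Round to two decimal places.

Indifference: w·423 + (1−w)·356 = w·276 + (1−w)·447.
Collecting terms: w·147 = (1−w)·91.
Hence w = 91/(147+91) = 91/238 = 0.38.

w = 0.38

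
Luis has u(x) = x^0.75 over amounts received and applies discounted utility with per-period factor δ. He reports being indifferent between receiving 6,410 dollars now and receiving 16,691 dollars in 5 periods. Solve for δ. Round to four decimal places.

δ ≈ 0.8663

The payoff in 5 periods is discounted by δ^5, so u(6410) = δ^5·u(16691) and δ^5 = u(6410)/u(16691).
Since u(x) = x^0.75, δ^5 = (6410/16691)^0.75 = 0.38404^0.75 = 0.48784.
So δ = 0.48784^(1/5) ≈ 0.8663.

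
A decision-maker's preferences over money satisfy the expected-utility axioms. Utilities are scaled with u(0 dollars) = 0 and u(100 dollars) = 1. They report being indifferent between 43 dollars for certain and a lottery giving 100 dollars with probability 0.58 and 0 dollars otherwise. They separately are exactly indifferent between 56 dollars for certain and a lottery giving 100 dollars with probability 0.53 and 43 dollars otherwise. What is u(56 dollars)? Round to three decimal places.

From the first indifference, u(43 dollars) = 0.58·u(100 dollars) + 0.42·u(0 dollars) = 0.58·1 + 0.42·0 = 0.58.
Then u(56 dollars) = 0.53·u(100 dollars) + 0.47·u(43 dollars) = 0.53·1.00 + 0.47·0.58 = 0.8026.

0.803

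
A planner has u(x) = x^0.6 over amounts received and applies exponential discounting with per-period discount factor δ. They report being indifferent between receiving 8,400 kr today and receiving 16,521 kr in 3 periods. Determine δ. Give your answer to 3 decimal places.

δ ≈ 0.873

Equating discounted utilities: u(8400) = δ^3·u(16521) ⇒ δ^3 = u(8400)/u(16521).
Since u(x) = x^0.6, δ^3 = (8400/16521)^0.6 = 0.50844^0.6 = 0.66642.
Hence δ = (0.66642)^(1/3) = 0.87347.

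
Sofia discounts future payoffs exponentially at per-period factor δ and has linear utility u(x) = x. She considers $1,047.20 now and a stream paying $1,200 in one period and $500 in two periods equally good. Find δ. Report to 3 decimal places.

δ ≈ 0.680

The stream is worth 1200δ + 500δ² today, so 1200δ + 500δ² = 1047.20.
That is, 500δ² + 1200δ − 1047.20 = 0, a quadratic in δ.
By the quadratic formula (taking the positive root), δ = (−1200 + √3534400.00) / 1000 ≈ 0.680.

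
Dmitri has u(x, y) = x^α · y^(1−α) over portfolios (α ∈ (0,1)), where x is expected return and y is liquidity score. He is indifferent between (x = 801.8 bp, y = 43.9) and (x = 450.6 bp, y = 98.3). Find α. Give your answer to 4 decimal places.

α ≈ 0.5831

The Cobb–Douglas utilities coincide, so 801.8^α·43.9^(1−α) = 450.6^α·98.3^(1−α).
(801.8/450.6)^α = (98.3/43.9)^(1−α); take logs: α·ln(801.8/450.6) = (1−α)·ln(98.3/43.9), i.e. α·0.5762792 = (1−α)·0.8061097.
Thus α·(1.3823889) = 0.8061097, so α = 0.8061097/1.3823889 ≈ 0.5831.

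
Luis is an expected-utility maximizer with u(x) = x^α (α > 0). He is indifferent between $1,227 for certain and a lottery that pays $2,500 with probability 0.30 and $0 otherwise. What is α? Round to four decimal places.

α ≈ 1.6916

The lottery's expected utility is 0.30·u(2500) + 0.70·u(0) = 0.30·2500^α (since u(0) = 0 for α > 0).
Setting u(1227) equal to that: 1227^α = 0.30·2500^α ⇒ (1227/2500)^α = 0.30.
α = ln(0.30) / ln(1227/2500) = -1.2039728/-0.7117186 ≈ 1.6916.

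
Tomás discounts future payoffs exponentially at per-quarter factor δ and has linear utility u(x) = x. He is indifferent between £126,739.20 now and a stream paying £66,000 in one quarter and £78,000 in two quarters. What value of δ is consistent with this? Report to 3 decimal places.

Present value of the stream is 66000·δ + 78000·δ². Indifference gives 66000δ + 78000δ² = 126739.20.
That is, 78000δ² + 66000δ − 126739.20 = 0, a quadratic in δ.
The positive root is δ = [−66000 + √(66000² + 4·78000·126739.20)] / (2·78000) = (−66000 + 209520.000)/156000 ≈ 0.920.

δ ≈ 0.920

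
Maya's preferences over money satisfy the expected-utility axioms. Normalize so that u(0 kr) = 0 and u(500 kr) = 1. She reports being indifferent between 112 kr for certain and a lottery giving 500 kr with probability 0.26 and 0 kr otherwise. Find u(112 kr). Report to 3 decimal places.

0.260

By the standard-gamble method, u(112 kr) is just the indifference probability on the best outcome: 0.26.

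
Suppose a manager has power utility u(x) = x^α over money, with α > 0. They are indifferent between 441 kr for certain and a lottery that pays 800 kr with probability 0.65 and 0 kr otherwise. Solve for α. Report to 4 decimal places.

Since u(0) = 0, the lottery's EU is 0.65·800^α.
Setting u(441) equal to that: 441^α = 0.65·800^α ⇒ (441/800)^α = 0.65.
Take logs: α = ln 0.65 / ln(441/800) ≈ 0.723316.

α ≈ 0.7233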